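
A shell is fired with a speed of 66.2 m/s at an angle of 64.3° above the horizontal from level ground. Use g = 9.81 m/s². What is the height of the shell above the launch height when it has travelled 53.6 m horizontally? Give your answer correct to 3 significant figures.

v_x = 66.2 cos 64.3° = 28.71 m/s, v_y0 = 66.2 sin 64.3° = 59.65 m/s.
Time to reach x = 53.6 m: t = x / v_x = 53.6 / 28.71 = 1.867 s.
y = v_y0 t − ½ g t² = 59.65×1.867 − 4.905×1.867² = 94.3 m.

94.3 m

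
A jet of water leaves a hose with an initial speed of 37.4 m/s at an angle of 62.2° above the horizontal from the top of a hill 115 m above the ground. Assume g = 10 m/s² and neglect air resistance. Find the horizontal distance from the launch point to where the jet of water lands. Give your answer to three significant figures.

Components: v_x = 37.4 cos 62.2° = 17.44 m/s, v_y = 37.4 sin 62.2° = 33.08 m/s.
Vertical: 0 = 115 + 33.08 t − ½(10) t² ⇒ 5.000 t² − 33.08 t − 115 = 0.
t = [33.08 + √(1094 + 2300)] / 10.00 = 9.134 s.
Horizontal: R = v_x · t = 17.44 × 9.134 = 159 m.

159 m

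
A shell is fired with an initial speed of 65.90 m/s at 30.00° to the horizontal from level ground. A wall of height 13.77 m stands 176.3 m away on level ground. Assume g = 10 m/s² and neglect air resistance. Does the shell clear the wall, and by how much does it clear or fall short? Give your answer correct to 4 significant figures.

Yes — it clears the wall by 40.30 m.

v_x = 65.90 cos 30.00° = 57.071 m/s; v_y0 = 65.90 sin 30.00° = 32.950 m/s.
Time to reach the wall: t = 176.3 / 57.071 = 3.0891 s.
Height at that point: y = 32.950×3.0891 − 5.000×3.0891² = 54.073 m.
That is 54.073 − 13.77 = 40.30 m above the top of the wall, so the shell clears it.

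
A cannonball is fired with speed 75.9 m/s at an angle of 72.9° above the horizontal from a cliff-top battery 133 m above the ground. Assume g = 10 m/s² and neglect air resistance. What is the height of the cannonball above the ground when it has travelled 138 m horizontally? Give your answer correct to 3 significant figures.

390 m

v_x = 75.9 cos 72.9° = 22.32 m/s, v_y0 = 75.9 sin 72.9° = 72.54 m/s.
Time to reach x = 138 m: t = x / v_x = 138 / 22.32 = 6.183 s.
y = 133 + v_y0 t − ½ g t² = 133 + 72.54×6.183 − 5.000×6.183² = 390 m.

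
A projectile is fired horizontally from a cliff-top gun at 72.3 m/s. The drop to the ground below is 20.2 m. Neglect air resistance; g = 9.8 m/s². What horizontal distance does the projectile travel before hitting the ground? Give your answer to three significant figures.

147 m

Initial vertical velocity is zero, so the fall time comes from h = ½ g t²: t = √(2 × 20.2 / 9.8) = 2.030 s.
Horizontal motion is uniform at 72.3 m/s, so x = 72.3 × 2.030 = 147 m.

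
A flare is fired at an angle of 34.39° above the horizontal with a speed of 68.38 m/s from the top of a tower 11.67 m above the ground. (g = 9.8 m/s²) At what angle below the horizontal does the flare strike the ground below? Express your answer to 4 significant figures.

36.32°

v_x = 68.38 cos 34.39° = 56.428 m/s.
At impact |v_y| = √(v_y0² + 2 g h) = √(38.623² + 2×9.8×11.67) = 41.479 m/s.
Angle below horizontal = arctan(|v_y| / v_x) = arctan(41.479 / 56.428) = 36.32°.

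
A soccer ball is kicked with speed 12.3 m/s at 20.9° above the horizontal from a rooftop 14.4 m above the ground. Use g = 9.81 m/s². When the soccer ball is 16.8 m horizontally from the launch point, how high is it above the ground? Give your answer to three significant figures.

v_x = 12.3 cos 20.9° = 11.49 m/s, v_y0 = 12.3 sin 20.9° = 4.388 m/s.
Time to reach x = 16.8 m: t = x / v_x = 16.8 / 11.49 = 1.462 s.
y = 14.4 + v_y0 t − ½ g t² = 14.4 + 4.388×1.462 − 4.905×1.462² = 10.3 m.

10.3 m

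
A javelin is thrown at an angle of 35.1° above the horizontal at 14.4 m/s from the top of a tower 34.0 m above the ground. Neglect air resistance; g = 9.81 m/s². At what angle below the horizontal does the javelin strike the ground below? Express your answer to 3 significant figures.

66.5°

v_x = 14.4 cos 35.1° = 11.78 m/s.
At impact |v_y| = √(v_y0² + 2 g h) = √(8.280² + 2×9.81×34.0) = 27.12 m/s.
Angle below horizontal = arctan(|v_y| / v_x) = arctan(27.12 / 11.78) = 66.5°.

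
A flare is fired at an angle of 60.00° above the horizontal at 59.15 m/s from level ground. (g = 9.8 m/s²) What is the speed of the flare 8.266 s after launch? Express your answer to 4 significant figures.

41.97 m/s

v_x = 59.15 cos 60.00° = 29.575 m/s (constant).
v_y(t) = 59.15 sin 60.00° − g t = 51.225 − 9.8 × 8.266 = -29.782 m/s.
Speed = √(v_x² + v_y²) = √(874.68 + 886.97) = 41.97 m/s.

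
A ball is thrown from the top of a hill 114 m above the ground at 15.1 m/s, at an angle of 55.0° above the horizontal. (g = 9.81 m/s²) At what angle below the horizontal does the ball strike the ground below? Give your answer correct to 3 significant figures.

v_x = 15.1 cos 55.0° = 8.661 m/s.
At impact |v_y| = √(v_y0² + 2 g h) = √(12.37² + 2×9.81×114) = 48.88 m/s.
Angle below horizontal = arctan(|v_y| / v_x) = arctan(48.88 / 8.661) = 80.0°.

80.0°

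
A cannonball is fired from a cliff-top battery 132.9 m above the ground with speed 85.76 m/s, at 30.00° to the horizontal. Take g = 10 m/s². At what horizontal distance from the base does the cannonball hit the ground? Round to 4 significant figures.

Components: v_x = 85.76 cos 30.00° = 74.270 m/s, v_y = 85.76 sin 30.00° = 42.880 m/s.
Vertical: 0 = 132.9 + 42.880 t − ½(10) t² ⇒ 5.000 t² − 42.880 t − 132.9 = 0.
t = [42.880 + √(1838.7 + 2658.0)] / 10.00 = 10.994 s.
Horizontal: R = v_x · t = 74.270 × 10.994 = 816.5 m.

816.5 m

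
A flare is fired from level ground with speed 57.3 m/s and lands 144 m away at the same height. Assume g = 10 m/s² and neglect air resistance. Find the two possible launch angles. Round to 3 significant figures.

Level-ground range: R = v₀² sin(2θ)/g ⇒ sin 2θ = R g / v₀² = 144×10/57.3² = 0.4386.
2θ = arcsin(0.4386) = 26.01° or 180° − 26.01° = 153.99°.
So θ = 13.0° or θ = 77.0°.

13.0° and 77.0°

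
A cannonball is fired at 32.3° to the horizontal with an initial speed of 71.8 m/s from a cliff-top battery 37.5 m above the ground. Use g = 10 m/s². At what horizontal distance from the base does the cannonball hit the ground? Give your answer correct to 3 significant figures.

519 m

Components: v_x = 71.8 cos 32.3° = 60.69 m/s, v_y = 71.8 sin 32.3° = 38.37 m/s.
Vertical: 0 = 37.5 + 38.37 t − ½(10) t² ⇒ 5.000 t² − 38.37 t − 37.5 = 0.
t = [38.37 + √(1472 + 750.0)] / 10.00 = 8.551 s.
Horizontal: R = v_x · t = 60.69 × 8.551 = 519 m.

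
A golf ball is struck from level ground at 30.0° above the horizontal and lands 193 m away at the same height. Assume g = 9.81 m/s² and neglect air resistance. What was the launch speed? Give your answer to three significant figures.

46.8 m/s

On level ground, R = v₀² sin(2θ) / g, so v₀ = √(R g / sin 2θ).
sin(2 × 30.0°) = 0.8660.
v₀ = √(193 × 9.81 / 0.8660) = √2186 = 46.8 m/s.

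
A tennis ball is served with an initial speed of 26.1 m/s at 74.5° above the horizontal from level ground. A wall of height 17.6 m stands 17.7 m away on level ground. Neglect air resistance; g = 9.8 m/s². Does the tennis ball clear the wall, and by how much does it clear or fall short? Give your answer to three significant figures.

v_x = 26.1 cos 74.5° = 6.975 m/s; v_y0 = 26.1 sin 74.5° = 25.15 m/s.
Time to reach the wall: t = 17.7 / 6.975 = 2.538 s.
Height at that point: y = 25.15×2.538 − 4.900×2.538² = 32.27 m.
That is 32.27 − 17.6 = 14.7 m above the top of the wall, so the tennis ball clears it.

Yes — it clears the wall by 14.7 m.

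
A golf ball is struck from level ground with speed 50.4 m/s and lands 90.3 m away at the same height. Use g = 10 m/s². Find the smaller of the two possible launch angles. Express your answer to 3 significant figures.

10.4°

Level-ground range: R = v₀² sin(2θ)/g ⇒ sin 2θ = R g / v₀² = 90.3×10/50.4² = 0.3555.
2θ = arcsin(0.3555) = 20.82° or 180° − 20.82° = 159.18°.
So θ = 10.4° or θ = 79.6°.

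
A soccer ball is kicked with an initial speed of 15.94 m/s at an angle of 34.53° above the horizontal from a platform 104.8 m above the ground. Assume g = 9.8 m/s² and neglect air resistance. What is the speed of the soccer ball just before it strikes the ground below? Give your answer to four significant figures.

v_x = 15.94 cos 34.53° = 13.132 m/s is unchanged throughout.
For the vertical component, v_y² = v_y0² + 2 g h = (9.0354)² + 2×9.8×104.8 = 2135.7, so |v_y| = 46.214 m/s.
Impact speed = √(v_x² + v_y²) = √(172.45 + 2135.7) = 48.04 m/s.

48.04 m/s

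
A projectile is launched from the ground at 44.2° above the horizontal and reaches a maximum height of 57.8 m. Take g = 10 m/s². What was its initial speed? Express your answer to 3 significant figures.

At maximum height v_y = 0, so (v₀ sin θ)² = 2 g H.
v₀ sin 44.2° = √(2 × 10 × 57.8) = 34.00 m/s.
v₀ = 34.00 / sin 44.2° = 34.00 / 0.6972 = 48.8 m/s.

48.8 m/s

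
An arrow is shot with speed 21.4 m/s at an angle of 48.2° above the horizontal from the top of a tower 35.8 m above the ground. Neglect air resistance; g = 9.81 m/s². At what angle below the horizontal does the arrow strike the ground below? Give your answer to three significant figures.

65.2°

v_x = 21.4 cos 48.2° = 14.26 m/s.
At impact |v_y| = √(v_y0² + 2 g h) = √(15.95² + 2×9.81×35.8) = 30.93 m/s.
Angle below horizontal = arctan(|v_y| / v_x) = arctan(30.93 / 14.26) = 65.2°.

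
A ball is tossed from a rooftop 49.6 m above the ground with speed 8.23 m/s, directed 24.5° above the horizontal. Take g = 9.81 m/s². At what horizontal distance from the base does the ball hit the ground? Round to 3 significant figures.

26.6 m

Components: v_x = 8.23 cos 24.5° = 7.489 m/s, v_y = 8.23 sin 24.5° = 3.413 m/s.
Vertical: 0 = 49.6 + 3.413 t − ½(9.81) t² ⇒ 4.905 t² − 3.413 t − 49.6 = 0.
t = [3.413 + √(11.65 + 973.2)] / 9.810 = 3.547 s.
Horizontal: R = v_x · t = 7.489 × 3.547 = 26.6 m.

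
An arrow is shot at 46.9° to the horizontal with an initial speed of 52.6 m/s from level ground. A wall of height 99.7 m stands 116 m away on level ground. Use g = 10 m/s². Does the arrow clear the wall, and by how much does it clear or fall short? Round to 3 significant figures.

v_x = 52.6 cos 46.9° = 35.94 m/s; v_y0 = 52.6 sin 46.9° = 38.41 m/s.
Time to reach the wall: t = 116 / 35.94 = 3.228 s.
Height at that point: y = 38.41×3.228 − 5.000×3.228² = 71.89 m.
That is 99.7 − 71.89 = 27.8 m below the top of the wall, so the arrow does not clear it.

No — it falls 27.8 m short of clearing the wall.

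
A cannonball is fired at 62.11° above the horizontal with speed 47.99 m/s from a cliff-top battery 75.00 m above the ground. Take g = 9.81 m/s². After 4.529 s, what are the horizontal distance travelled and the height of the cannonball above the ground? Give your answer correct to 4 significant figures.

v_x = 47.99 cos 62.11° = 22.449 m/s; v_y0 = 47.99 sin 62.11° = 42.416 m/s.
x = v_x t = 22.449 × 4.529 = 101.7 m.
y = 75.00 + v_y0 t − ½ g t² = 166.5 m.

x = 101.7 m, y = 166.5 m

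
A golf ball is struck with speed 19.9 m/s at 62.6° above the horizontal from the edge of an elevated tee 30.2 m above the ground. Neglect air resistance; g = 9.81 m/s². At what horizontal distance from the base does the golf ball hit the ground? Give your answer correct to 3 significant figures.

44.6 m

Components: v_x = 19.9 cos 62.6° = 9.158 m/s, v_y = 19.9 sin 62.6° = 17.67 m/s.
Vertical: 0 = 30.2 + 17.67 t − ½(9.81) t² ⇒ 4.905 t² − 17.67 t − 30.2 = 0.
t = [17.67 + √(312.2 + 592.5)] / 9.810 = 4.867 s.
Horizontal: R = v_x · t = 9.158 × 4.867 = 44.6 m.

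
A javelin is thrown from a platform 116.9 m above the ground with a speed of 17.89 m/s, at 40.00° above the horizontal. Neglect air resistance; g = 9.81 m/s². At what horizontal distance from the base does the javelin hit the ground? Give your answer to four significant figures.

84.87 m

Components: v_x = 17.89 cos 40.00° = 13.705 m/s, v_y = 17.89 sin 40.00° = 11.499 m/s.
Vertical: 0 = 116.9 + 11.499 t − ½(9.81) t² ⇒ 4.905 t² − 11.499 t − 116.9 = 0.
t = [11.499 + √(132.23 + 2293.6)] / 9.810 = 6.1928 s.
Horizontal: R = v_x · t = 13.705 × 6.1928 = 84.87 m.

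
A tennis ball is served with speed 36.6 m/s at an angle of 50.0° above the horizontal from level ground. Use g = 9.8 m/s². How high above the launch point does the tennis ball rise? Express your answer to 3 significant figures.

40.1 m

Vertical component of launch velocity: v_y = 36.6 sin 50.0° = 28.04 m/s.
At the highest point the vertical velocity is zero, so v_y² = 2 g h_max.
h_max = (28.04)² / (2 × 9.8) = 786.2 / 19.60 = 40.1 m.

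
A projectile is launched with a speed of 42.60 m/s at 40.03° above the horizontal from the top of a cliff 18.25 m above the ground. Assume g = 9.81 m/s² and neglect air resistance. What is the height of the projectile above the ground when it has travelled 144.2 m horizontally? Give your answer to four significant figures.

v_x = 42.60 cos 40.03° = 32.619 m/s, v_y0 = 42.60 sin 40.03° = 27.400 m/s.
Time to reach x = 144.2 m: t = x / v_x = 144.2 / 32.619 = 4.4207 s.
y = 18.25 + v_y0 t − ½ g t² = 18.25 + 27.400×4.4207 − 4.905×4.4207² = 43.52 m.

43.52 m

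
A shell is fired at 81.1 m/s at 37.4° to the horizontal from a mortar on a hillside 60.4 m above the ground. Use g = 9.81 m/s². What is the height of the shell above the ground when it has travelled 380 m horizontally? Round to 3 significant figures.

180 m

v_x = 81.1 cos 37.4° = 64.43 m/s, v_y0 = 81.1 sin 37.4° = 49.26 m/s.
Time to reach x = 380 m: t = x / v_x = 380 / 64.43 = 5.898 s.
y = 60.4 + v_y0 t − ½ g t² = 60.4 + 49.26×5.898 − 4.905×5.898² = 180 m.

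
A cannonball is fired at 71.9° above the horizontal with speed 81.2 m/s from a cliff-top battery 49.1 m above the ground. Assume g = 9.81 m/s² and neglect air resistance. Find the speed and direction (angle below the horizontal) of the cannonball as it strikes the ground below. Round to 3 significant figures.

v_x = 81.2 cos 71.9° = 25.23 m/s (constant).
|v_y| at impact = √((77.18)² + 2×9.81×49.1) = 83.19 m/s.
Speed = √(25.23² + 83.19²) = 86.9 m/s; angle = arctan(83.19/25.23) = 73.1° below horizontal.

86.9 m/s at 73.1° below the horizontal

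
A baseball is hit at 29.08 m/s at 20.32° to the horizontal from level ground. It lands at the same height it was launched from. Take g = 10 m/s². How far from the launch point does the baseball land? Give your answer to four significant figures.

For level ground, R = v₀² sin(2θ) / g.
sin(2 × 20.32°) = sin 40.640° = 0.6513.
R = (29.08)² × 0.6513 / 10 = 55.08 m.

55.08 m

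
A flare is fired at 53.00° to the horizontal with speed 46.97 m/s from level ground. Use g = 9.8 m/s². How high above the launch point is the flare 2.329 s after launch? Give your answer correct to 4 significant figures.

v_y0 = 46.97 sin 53.00° = 37.512 m/s.
y(t) = v_y0 t − ½ g t² = 37.512×2.329 − 4.900×2.329² = 60.79 m.

60.79 m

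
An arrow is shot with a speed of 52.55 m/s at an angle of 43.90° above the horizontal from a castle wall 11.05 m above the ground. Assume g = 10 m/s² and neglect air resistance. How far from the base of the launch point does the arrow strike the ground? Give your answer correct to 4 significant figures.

Components: v_x = 52.55 cos 43.90° = 37.865 m/s, v_y = 52.55 sin 43.90° = 36.438 m/s.
Vertical: 0 = 11.05 + 36.438 t − ½(10) t² ⇒ 5.000 t² − 36.438 t − 11.05 = 0.
t = [36.438 + √(1327.7 + 221.00)] / 10.00 = 7.5792 s.
Horizontal: R = v_x · t = 37.865 × 7.5792 = 287.0 m.

287.0 m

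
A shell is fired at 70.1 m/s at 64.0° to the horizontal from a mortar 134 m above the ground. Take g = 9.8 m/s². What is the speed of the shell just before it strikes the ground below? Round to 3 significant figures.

86.8 m/s

v_x = 70.1 cos 64.0° = 30.73 m/s is unchanged throughout.
For the vertical component, v_y² = v_y0² + 2 g h = (63.01)² + 2×9.8×134 = 6597, so |v_y| = 81.22 m/s.
Impact speed = √(v_x² + v_y²) = √(944.3 + 6597) = 86.8 m/s.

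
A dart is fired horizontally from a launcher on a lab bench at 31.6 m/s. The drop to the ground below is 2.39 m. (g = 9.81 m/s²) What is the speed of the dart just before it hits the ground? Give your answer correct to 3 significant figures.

Fall time: t = √(2 × 2.39 / 9.81) = 0.6980 s.
At impact: v_x = 31.6 m/s (unchanged), v_y = g t = 9.81 × 0.6980 = 6.847 m/s.
Speed = √(v_x² + v_y²) = √(998.6 + 46.88) = 32.3 m/s.

32.3 m/s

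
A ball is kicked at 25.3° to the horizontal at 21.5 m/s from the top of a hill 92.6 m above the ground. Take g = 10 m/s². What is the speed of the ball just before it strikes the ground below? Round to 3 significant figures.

48.1 m/s

v_x = 21.5 cos 25.3° = 19.44 m/s is unchanged throughout.
For the vertical component, v_y² = v_y0² + 2 g h = (9.188)² + 2×10×92.6 = 1936, so |v_y| = 44.00 m/s.
Impact speed = √(v_x² + v_y²) = √(377.9 + 1936) = 48.1 m/s.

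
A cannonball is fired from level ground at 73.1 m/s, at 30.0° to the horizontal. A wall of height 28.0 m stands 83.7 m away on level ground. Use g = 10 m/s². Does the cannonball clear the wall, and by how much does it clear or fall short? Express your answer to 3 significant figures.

v_x = 73.1 cos 30.0° = 63.31 m/s; v_y0 = 73.1 sin 30.0° = 36.55 m/s.
Time to reach the wall: t = 83.7 / 63.31 = 1.322 s.
Height at that point: y = 36.55×1.322 − 5.000×1.322² = 39.58 m.
That is 39.58 − 28.0 = 11.6 m above the top of the wall, so the cannonball clears it.

Yes — it clears the wall by 11.6 m.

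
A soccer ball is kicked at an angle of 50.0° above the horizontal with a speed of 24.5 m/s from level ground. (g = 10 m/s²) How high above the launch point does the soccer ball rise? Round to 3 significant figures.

17.6 m

Vertical component of launch velocity: v_y = 24.5 sin 50.0° = 18.77 m/s.
At the highest point the vertical velocity is zero, so v_y² = 2 g h_max.
h_max = (18.77)² / (2 × 10) = 352.3 / 20.00 = 17.6 m.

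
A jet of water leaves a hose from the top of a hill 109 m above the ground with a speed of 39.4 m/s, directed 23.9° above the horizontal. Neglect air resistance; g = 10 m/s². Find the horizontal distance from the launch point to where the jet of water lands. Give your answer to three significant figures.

235 m

Components: v_x = 39.4 cos 23.9° = 36.02 m/s, v_y = 39.4 sin 23.9° = 15.96 m/s.
Vertical: 0 = 109 + 15.96 t − ½(10) t² ⇒ 5.000 t² − 15.96 t − 109 = 0.
t = [15.96 + √(254.7 + 2180)] / 10.00 = 6.530 s.
Horizontal: R = v_x · t = 36.02 × 6.530 = 235 m.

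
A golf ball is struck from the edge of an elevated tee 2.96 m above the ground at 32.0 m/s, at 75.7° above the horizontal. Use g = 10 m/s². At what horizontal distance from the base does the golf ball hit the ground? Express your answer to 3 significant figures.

49.8 m

Components: v_x = 32.0 cos 75.7° = 7.904 m/s, v_y = 32.0 sin 75.7° = 31.01 m/s.
Vertical: 0 = 2.96 + 31.01 t − ½(10) t² ⇒ 5.000 t² − 31.01 t − 2.96 = 0.
t = [31.01 + √(961.6 + 59.20)] / 10.00 = 6.296 s.
Horizontal: R = v_x · t = 7.904 × 6.296 = 49.8 m.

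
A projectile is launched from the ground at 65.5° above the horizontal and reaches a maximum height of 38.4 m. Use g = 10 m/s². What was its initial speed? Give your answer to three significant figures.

At maximum height v_y = 0, so (v₀ sin θ)² = 2 g H.
v₀ sin 65.5° = √(2 × 10 × 38.4) = 27.71 m/s.
v₀ = 27.71 / sin 65.5° = 27.71 / 0.9100 = 30.5 m/s.

30.5 m/s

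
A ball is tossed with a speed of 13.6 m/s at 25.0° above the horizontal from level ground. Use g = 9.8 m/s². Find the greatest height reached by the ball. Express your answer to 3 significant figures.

Vertical component of launch velocity: v_y = 13.6 sin 25.0° = 5.748 m/s.
At the highest point the vertical velocity is zero, so v_y² = 2 g h_max.
h_max = (5.748)² / (2 × 9.8) = 33.04 / 19.60 = 1.69 m.

1.69 m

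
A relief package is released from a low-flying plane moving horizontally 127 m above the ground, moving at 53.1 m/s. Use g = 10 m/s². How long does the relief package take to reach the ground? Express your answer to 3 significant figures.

5.04 s

The horizontal speed doesn't affect the fall. With v_y0 = 0, h = ½ g t².
t = √(2 × 127 / 10) = √25.40 = 5.04 s.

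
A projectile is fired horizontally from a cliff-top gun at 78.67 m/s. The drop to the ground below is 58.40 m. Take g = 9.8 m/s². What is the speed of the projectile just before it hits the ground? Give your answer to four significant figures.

Fall time: t = √(2 × 58.40 / 9.8) = 3.4523 s.
At impact: v_x = 78.67 m/s (unchanged), v_y = g t = 9.8 × 3.4523 = 33.833 m/s.
Speed = √(v_x² + v_y²) = √(6189.0 + 1144.7) = 85.64 m/s.

85.64 m/s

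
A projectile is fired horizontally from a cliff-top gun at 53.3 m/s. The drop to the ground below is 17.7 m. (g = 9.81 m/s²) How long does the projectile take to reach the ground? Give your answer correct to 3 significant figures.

The horizontal speed doesn't affect the fall. With v_y0 = 0, h = ½ g t².
t = √(2 × 17.7 / 9.81) = √3.609 = 1.90 s.

1.90 s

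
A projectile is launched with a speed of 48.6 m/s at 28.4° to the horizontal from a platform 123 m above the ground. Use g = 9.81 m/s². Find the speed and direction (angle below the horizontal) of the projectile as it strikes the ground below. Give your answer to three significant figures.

v_x = 48.6 cos 28.4° = 42.75 m/s (constant).
|v_y| at impact = √((23.12)² + 2×9.81×123) = 54.29 m/s.
Speed = √(42.75² + 54.29²) = 69.1 m/s; angle = arctan(54.29/42.75) = 51.8° below horizontal.

69.1 m/s at 51.8° below the horizontal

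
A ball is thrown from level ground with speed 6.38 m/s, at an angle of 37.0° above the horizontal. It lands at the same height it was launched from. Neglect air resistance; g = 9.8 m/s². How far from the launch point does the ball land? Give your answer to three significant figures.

For level ground, R = v₀² sin(2θ) / g.
sin(2 × 37.0°) = sin 74.00° = 0.9613.
R = (6.38)² × 0.9613 / 9.8 = 3.99 m.

3.99 m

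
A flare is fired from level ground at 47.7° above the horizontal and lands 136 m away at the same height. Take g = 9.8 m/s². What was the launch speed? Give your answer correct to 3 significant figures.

On level ground, R = v₀² sin(2θ) / g, so v₀ = √(R g / sin 2θ).
sin(2 × 47.7°) = 0.9956.
v₀ = √(136 × 9.8 / 0.9956) = √1339 = 36.6 m/s.

36.6 m/s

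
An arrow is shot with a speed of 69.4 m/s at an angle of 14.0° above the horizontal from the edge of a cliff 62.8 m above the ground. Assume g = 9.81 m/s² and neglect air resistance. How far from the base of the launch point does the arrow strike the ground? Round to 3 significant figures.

382 m

Components: v_x = 69.4 cos 14.0° = 67.34 m/s, v_y = 69.4 sin 14.0° = 16.79 m/s.
Vertical: 0 = 62.8 + 16.79 t − ½(9.81) t² ⇒ 4.905 t² − 16.79 t − 62.8 = 0.
t = [16.79 + √(281.9 + 1232)] / 9.810 = 5.678 s.
Horizontal: R = v_x · t = 67.34 × 5.678 = 382 m.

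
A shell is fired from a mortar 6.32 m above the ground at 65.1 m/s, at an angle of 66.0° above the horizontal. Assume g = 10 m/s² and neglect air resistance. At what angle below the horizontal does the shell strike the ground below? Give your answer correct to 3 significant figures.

66.4°

v_x = 65.1 cos 66.0° = 26.48 m/s.
At impact |v_y| = √(v_y0² + 2 g h) = √(59.47² + 2×10×6.32) = 60.52 m/s.
Angle below horizontal = arctan(|v_y| / v_x) = arctan(60.52 / 26.48) = 66.4°.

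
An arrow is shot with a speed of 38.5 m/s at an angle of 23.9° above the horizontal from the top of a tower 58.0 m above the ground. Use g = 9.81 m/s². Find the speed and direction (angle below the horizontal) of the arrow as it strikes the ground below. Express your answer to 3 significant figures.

51.2 m/s at 46.6° below the horizontal

v_x = 38.5 cos 23.9° = 35.20 m/s (constant).
|v_y| at impact = √((15.60)² + 2×9.81×58.0) = 37.17 m/s.
Speed = √(35.20² + 37.17²) = 51.2 m/s; angle = arctan(37.17/35.20) = 46.6° below horizontal.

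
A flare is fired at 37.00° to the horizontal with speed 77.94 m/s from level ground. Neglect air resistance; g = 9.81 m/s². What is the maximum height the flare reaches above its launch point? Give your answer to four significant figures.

Vertical component of launch velocity: v_y = 77.94 sin 37.00° = 46.905 m/s.
At the highest point the vertical velocity is zero, so v_y² = 2 g h_max.
h_max = (46.905)² / (2 × 9.81) = 2200.1 / 19.62 = 112.1 m.

112.1 m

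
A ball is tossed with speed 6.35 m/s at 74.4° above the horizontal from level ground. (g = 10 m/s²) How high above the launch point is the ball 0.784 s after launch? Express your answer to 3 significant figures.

v_y0 = 6.35 sin 74.4° = 6.116 m/s.
y(t) = v_y0 t − ½ g t² = 6.116×0.784 − 5.000×0.784² = 1.72 m.

1.72 m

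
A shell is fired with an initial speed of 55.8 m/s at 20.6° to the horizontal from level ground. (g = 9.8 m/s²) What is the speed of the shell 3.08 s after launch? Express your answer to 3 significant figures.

v_x = 55.8 cos 20.6° = 52.23 m/s (constant).
v_y(t) = 55.8 sin 20.6° − g t = 19.63 − 9.8 × 3.08 = -10.55 m/s.
Speed = √(v_x² + v_y²) = √(2728 + 111.3) = 53.3 m/s.

53.3 m/s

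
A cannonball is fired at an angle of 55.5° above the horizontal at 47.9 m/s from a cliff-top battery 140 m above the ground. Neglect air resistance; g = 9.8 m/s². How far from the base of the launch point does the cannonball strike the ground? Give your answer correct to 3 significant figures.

Components: v_x = 47.9 cos 55.5° = 27.13 m/s, v_y = 47.9 sin 55.5° = 39.48 m/s.
Vertical: 0 = 140 + 39.48 t − ½(9.8) t² ⇒ 4.900 t² − 39.48 t − 140 = 0.
t = [39.48 + √(1559 + 2744)] / 9.800 = 10.72 s.
Horizontal: R = v_x · t = 27.13 × 10.72 = 291 m.

291 m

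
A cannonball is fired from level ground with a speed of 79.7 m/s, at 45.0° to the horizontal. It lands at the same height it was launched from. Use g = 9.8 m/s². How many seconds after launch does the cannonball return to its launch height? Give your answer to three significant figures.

11.5 s

Vertical component: v_y = 79.7 sin 45.0° = 56.36 m/s.
For a projectile landing at launch height, time of flight is t = 2 v_y / g = 2 × 56.36 / 9.8 = 11.5 s.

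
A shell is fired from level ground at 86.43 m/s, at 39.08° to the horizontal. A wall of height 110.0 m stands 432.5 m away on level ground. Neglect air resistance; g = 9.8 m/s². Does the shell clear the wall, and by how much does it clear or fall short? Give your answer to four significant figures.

Yes — it clears the wall by 37.61 m.

v_x = 86.43 cos 39.08° = 67.093 m/s; v_y0 = 86.43 sin 39.08° = 54.486 m/s.
Time to reach the wall: t = 432.5 / 67.093 = 6.4463 s.
Height at that point: y = 54.486×6.4463 − 4.900×6.4463² = 147.61 m.
That is 147.61 − 110.0 = 37.61 m above the top of the wall, so the shell clears it.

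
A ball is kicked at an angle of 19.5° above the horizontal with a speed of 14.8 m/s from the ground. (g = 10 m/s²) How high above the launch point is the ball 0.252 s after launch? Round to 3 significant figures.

v_y0 = 14.8 sin 19.5° = 4.940 m/s.
y(t) = v_y0 t − ½ g t² = 4.940×0.252 − 5.000×0.252² = 0.927 m.

0.927 m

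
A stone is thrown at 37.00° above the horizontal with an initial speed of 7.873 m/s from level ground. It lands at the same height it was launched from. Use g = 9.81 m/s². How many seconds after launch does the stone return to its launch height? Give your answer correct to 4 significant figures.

0.9660 s

Vertical component: v_y = 7.873 sin 37.00° = 4.7381 m/s.
For a projectile landing at launch height, time of flight is t = 2 v_y / g = 2 × 4.7381 / 9.81 = 0.9660 s.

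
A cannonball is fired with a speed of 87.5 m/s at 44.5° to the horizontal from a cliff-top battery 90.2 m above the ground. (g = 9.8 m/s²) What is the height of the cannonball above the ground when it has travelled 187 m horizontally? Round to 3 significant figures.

230 m

v_x = 87.5 cos 44.5° = 62.41 m/s, v_y0 = 87.5 sin 44.5° = 61.33 m/s.
Time to reach x = 187 m: t = x / v_x = 187 / 62.41 = 2.996 s.
y = 90.2 + v_y0 t − ½ g t² = 90.2 + 61.33×2.996 − 4.900×2.996² = 230 m.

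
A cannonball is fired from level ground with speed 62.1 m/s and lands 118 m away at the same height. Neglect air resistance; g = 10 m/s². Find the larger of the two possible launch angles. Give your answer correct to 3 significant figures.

81.1°

Level-ground range: R = v₀² sin(2θ)/g ⇒ sin 2θ = R g / v₀² = 118×10/62.1² = 0.3060.
2θ = arcsin(0.3060) = 17.82° or 180° − 17.82° = 162.18°.
So θ = 8.91° or θ = 81.1°.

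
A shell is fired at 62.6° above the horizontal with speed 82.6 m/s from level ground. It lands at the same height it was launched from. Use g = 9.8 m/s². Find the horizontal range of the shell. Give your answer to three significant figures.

569 m

Components: v_x = 82.6 cos 62.6° = 38.01 m/s, v_y = 82.6 sin 62.6° = 73.33 m/s.
Time of flight (same landing height): t = 2 v_y / g = 2 × 73.33 / 9.8 = 14.97 s.
Range: R = v_x · t = 38.01 × 14.97 = 569 m.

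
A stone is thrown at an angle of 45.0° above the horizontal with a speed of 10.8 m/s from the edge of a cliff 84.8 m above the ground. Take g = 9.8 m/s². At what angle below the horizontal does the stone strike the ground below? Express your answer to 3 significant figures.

79.6°

v_x = 10.8 cos 45.0° = 7.637 m/s.
At impact |v_y| = √(v_y0² + 2 g h) = √(7.637² + 2×9.8×84.8) = 41.48 m/s.
Angle below horizontal = arctan(|v_y| / v_x) = arctan(41.48 / 7.637) = 79.6°.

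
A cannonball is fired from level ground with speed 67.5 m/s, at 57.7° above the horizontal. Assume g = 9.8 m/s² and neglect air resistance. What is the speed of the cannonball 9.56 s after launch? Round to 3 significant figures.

v_x = 67.5 cos 57.7° = 36.07 m/s (constant).
v_y(t) = 67.5 sin 57.7° − g t = 57.06 − 9.8 × 9.56 = -36.63 m/s.
Speed = √(v_x² + v_y²) = √(1301 + 1342) = 51.4 m/s.

51.4 m/s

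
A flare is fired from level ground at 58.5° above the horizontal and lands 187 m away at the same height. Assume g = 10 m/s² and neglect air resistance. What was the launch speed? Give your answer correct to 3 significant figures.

On level ground, R = v₀² sin(2θ) / g, so v₀ = √(R g / sin 2θ).
sin(2 × 58.5°) = 0.8910.
v₀ = √(187 × 10 / 0.8910) = √2099 = 45.8 m/s.

45.8 m/s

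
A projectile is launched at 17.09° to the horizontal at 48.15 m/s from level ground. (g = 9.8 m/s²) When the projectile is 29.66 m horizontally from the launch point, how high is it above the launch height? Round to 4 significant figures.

v_x = 48.15 cos 17.09° = 46.024 m/s, v_y0 = 48.15 sin 17.09° = 14.150 m/s.
Time to reach x = 29.66 m: t = x / v_x = 29.66 / 46.024 = 0.64445 s.
y = v_y0 t − ½ g t² = 14.150×0.64445 − 4.900×0.64445² = 7.084 m.

7.084 m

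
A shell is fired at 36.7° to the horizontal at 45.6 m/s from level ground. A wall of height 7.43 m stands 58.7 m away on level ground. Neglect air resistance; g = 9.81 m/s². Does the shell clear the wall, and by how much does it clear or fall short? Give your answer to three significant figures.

Yes — it clears the wall by 23.7 m.

v_x = 45.6 cos 36.7° = 36.56 m/s; v_y0 = 45.6 sin 36.7° = 27.25 m/s.
Time to reach the wall: t = 58.7 / 36.56 = 1.606 s.
Height at that point: y = 27.25×1.606 − 4.905×1.606² = 31.11 m.
That is 31.11 − 7.43 = 23.7 m above the top of the wall, so the shell clears it.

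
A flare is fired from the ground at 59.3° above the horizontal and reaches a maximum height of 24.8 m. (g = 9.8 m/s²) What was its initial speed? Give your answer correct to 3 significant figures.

At maximum height v_y = 0, so (v₀ sin θ)² = 2 g H.
v₀ sin 59.3° = √(2 × 9.8 × 24.8) = 22.05 m/s.
v₀ = 22.05 / sin 59.3° = 22.05 / 0.8599 = 25.6 m/s.

25.6 m/s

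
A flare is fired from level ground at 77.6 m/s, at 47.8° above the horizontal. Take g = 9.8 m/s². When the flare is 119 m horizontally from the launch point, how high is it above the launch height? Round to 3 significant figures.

106 m

v_x = 77.6 cos 47.8° = 52.13 m/s, v_y0 = 77.6 sin 47.8° = 57.49 m/s.
Time to reach x = 119 m: t = x / v_x = 119 / 52.13 = 2.283 s.
y = v_y0 t − ½ g t² = 57.49×2.283 − 4.900×2.283² = 106 m.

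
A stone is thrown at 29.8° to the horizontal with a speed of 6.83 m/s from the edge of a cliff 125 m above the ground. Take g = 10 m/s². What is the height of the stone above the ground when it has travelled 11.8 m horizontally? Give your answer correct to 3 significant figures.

112 m

v_x = 6.83 cos 29.8° = 5.927 m/s, v_y0 = 6.83 sin 29.8° = 3.394 m/s.
Time to reach x = 11.8 m: t = x / v_x = 11.8 / 5.927 = 1.991 s.
y = 125 + v_y0 t − ½ g t² = 125 + 3.394×1.991 − 5.000×1.991² = 112 m.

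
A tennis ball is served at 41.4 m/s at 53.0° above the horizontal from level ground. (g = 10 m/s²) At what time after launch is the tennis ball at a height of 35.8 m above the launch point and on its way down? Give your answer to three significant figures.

v_y0 = 41.4 sin 53.0° = 33.06 m/s.
Set y = v_y0 t − ½ g t² = 35.8: 5.000 t² − 33.06 t + 35.8 = 0.
t = [33.06 ± √(1093 − 716.0)] / 10 = (33.06 ± 19.42) / 10, giving t = 1.36 s or t = 5.25 s.
On the way down corresponds to the larger root: t = 5.25 s.

5.25 s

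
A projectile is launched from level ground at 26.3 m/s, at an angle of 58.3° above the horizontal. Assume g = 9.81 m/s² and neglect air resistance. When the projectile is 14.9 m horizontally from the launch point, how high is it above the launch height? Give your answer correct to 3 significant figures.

18.4 m

v_x = 26.3 cos 58.3° = 13.82 m/s, v_y0 = 26.3 sin 58.3° = 22.38 m/s.
Time to reach x = 14.9 m: t = x / v_x = 14.9 / 13.82 = 1.078 s.
y = v_y0 t − ½ g t² = 22.38×1.078 − 4.905×1.078² = 18.4 m.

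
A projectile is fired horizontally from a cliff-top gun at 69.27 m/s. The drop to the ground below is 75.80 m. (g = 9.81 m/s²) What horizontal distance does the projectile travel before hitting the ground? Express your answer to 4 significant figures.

272.3 m

Initial vertical velocity is zero, so the fall time comes from h = ½ g t²: t = √(2 × 75.80 / 9.81) = 3.9311 s.
Horizontal motion is uniform at 69.27 m/s, so x = 69.27 × 3.9311 = 272.3 m.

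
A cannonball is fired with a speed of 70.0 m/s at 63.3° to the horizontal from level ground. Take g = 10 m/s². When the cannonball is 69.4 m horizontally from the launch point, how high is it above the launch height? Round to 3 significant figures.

114 m

v_x = 70.0 cos 63.3° = 31.45 m/s, v_y0 = 70.0 sin 63.3° = 62.54 m/s.
Time to reach x = 69.4 m: t = x / v_x = 69.4 / 31.45 = 2.207 s.
y = v_y0 t − ½ g t² = 62.54×2.207 − 5.000×2.207² = 114 m.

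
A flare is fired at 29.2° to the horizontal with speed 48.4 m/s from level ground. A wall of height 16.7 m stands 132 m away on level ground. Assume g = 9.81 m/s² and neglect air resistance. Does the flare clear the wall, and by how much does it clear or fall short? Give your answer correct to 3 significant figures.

Yes — it clears the wall by 9.19 m.

v_x = 48.4 cos 29.2° = 42.25 m/s; v_y0 = 48.4 sin 29.2° = 23.61 m/s.
Time to reach the wall: t = 132 / 42.25 = 3.124 s.
Height at that point: y = 23.61×3.124 − 4.905×3.124² = 25.89 m.
That is 25.89 − 16.7 = 9.19 m above the top of the wall, so the flare clears it.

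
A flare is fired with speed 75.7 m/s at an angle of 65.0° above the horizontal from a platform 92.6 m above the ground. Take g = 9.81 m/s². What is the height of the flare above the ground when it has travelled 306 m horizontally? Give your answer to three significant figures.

300 m

v_x = 75.7 cos 65.0° = 31.99 m/s, v_y0 = 75.7 sin 65.0° = 68.61 m/s.
Time to reach x = 306 m: t = x / v_x = 306 / 31.99 = 9.565 s.
y = 92.6 + v_y0 t − ½ g t² = 92.6 + 68.61×9.565 − 4.905×9.565² = 300 m.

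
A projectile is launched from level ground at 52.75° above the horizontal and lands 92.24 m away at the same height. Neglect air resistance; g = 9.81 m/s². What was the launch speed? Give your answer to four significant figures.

On level ground, R = v₀² sin(2θ) / g, so v₀ = √(R g / sin 2θ).
sin(2 × 52.75°) = 0.9636.
v₀ = √(92.24 × 9.81 / 0.9636) = √939.06 = 30.64 m/s.

30.64 m/s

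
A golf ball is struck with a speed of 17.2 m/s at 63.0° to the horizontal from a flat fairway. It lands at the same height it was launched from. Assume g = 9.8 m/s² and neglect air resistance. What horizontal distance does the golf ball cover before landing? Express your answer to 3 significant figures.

Components: v_x = 17.2 cos 63.0° = 7.809 m/s, v_y = 17.2 sin 63.0° = 15.33 m/s.
Time of flight (same landing height): t = 2 v_y / g = 2 × 15.33 / 9.8 = 3.129 s.
Range: R = v_x · t = 7.809 × 3.129 = 24.4 m.

24.4 m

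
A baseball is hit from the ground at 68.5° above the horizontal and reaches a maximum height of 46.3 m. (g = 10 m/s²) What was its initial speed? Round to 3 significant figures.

At maximum height v_y = 0, so (v₀ sin θ)² = 2 g H.
v₀ sin 68.5° = √(2 × 10 × 46.3) = 30.43 m/s.
v₀ = 30.43 / sin 68.5° = 30.43 / 0.9304 = 32.7 m/s.

32.7 m/s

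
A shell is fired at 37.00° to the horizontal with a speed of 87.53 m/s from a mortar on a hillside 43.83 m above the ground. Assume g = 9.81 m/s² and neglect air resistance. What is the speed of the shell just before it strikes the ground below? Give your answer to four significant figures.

v_x = 87.53 cos 37.00° = 69.905 m/s is unchanged throughout.
For the vertical component, v_y² = v_y0² + 2 g h = (52.677)² + 2×9.81×43.83 = 3634.8, so |v_y| = 60.289 m/s.
Impact speed = √(v_x² + v_y²) = √(4886.7 + 3634.8) = 92.31 m/s.

92.31 m/s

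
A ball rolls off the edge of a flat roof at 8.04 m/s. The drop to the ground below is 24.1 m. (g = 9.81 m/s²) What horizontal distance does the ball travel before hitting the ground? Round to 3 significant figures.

Initial vertical velocity is zero, so the fall time comes from h = ½ g t²: t = √(2 × 24.1 / 9.81) = 2.217 s.
Horizontal motion is uniform at 8.04 m/s, so x = 8.04 × 2.217 = 17.8 m.

17.8 m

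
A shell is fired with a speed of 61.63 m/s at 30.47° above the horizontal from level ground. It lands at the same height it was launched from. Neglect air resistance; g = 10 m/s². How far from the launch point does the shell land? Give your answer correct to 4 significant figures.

332.0 m

Components: v_x = 61.63 cos 30.47° = 53.119 m/s, v_y = 61.63 sin 30.47° = 31.252 m/s.
Time of flight (same landing height): t = 2 v_y / g = 2 × 31.252 / 10 = 6.2504 s.
Range: R = v_x · t = 53.119 × 6.2504 = 332.0 m.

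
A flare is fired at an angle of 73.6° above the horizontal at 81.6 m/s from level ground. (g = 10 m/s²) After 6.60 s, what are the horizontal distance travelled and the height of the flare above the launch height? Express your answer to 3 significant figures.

v_x = 81.6 cos 73.6° = 23.04 m/s; v_y0 = 81.6 sin 73.6° = 78.28 m/s.
x = v_x t = 23.04 × 6.60 = 152 m.
y = v_y0 t − ½ g t² = 78.28×6.60 − 5.000×6.60² = 299 m.

x = 152 m, y = 299 m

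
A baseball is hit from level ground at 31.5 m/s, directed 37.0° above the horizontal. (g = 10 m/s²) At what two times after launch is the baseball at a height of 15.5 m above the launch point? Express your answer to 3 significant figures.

1.19 s and 2.60 s

v_y0 = 31.5 sin 37.0° = 18.96 m/s.
Set y = v_y0 t − ½ g t² = 15.5: 5.000 t² − 18.96 t + 15.5 = 0.
t = [18.96 ± √(359.5 − 310.0)] / 10 = (18.96 ± 7.036) / 10, giving t = 1.19 s or t = 2.60 s.
So the baseball is at 15.5 m at t = 1.19 s (rising) and t = 2.60 s (falling).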